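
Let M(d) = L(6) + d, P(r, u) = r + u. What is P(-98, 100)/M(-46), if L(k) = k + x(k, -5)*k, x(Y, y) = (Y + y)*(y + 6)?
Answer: -1/17 ≈ -0.058824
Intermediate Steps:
x(Y, y) = (6 + y)*(Y + y) (x(Y, y) = (Y + y)*(6 + y) = (6 + y)*(Y + y))
L(k) = k + k*(-5 + k) (L(k) = k + ((-5)**2 + 6*k + 6*(-5) + k*(-5))*k = k + (25 + 6*k - 30 - 5*k)*k = k + (-5 + k)*k = k + k*(-5 + k))
M(d) = 12 + d (M(d) = 6*(-4 + 6) + d = 6*2 + d = 12 + d)
P(-98, 100)/M(-46) = (-98 + 100)/(12 - 46) = 2/(-34) = 2*(-1/34) = -1/17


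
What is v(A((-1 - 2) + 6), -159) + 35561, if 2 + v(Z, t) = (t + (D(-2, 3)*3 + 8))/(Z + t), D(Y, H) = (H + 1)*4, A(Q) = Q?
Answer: 5547307/156 ≈ 35560.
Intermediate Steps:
D(Y, H) = 4 + 4*H (D(Y, H) = (1 + H)*4 = 4 + 4*H)
v(Z, t) = -2 + (56 + t)/(Z + t) (v(Z, t) = -2 + (t + ((4 + 4*3)*3 + 8))/(Z + t) = -2 + (t + ((4 + 12)*3 + 8))/(Z + t) = -2 + (t + (16*3 + 8))/(Z + t) = -2 + (t + (48 + 8))/(Z + t) = -2 + (t + 56)/(Z + t) = -2 + (56 + t)/(Z + t))
v(A((-1 - 2) + 6), -159) + 35561 = (56 - 1*(-159) - 2*((-1 - 2) + 6))/(((-1 - 2) + 6) - 159) + 35561 = (56 + 159 - 2*(-3 + 6))/((-3 + 6) - 159) + 35561 = (56 + 159 - 2*3)/(3 - 159) + 35561 = (56 + 159 - 6)/(-156) + 35561 = -1/156*209 + 35561 = -209/156 + 35561 = 5547307/156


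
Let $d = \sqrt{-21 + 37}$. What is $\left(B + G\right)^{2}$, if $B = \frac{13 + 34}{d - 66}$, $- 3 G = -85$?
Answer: $\frac{26306641}{34596} \approx 760.4$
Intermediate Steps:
$G = \frac{85}{3}$ ($G = \left(- \frac{1}{3}\right) \left(-85\right) = \frac{85}{3} \approx 28.333$)
$d = 4$ ($d = \sqrt{16} = 4$)
$B = - \frac{47}{62}$ ($B = \frac{13 + 34}{4 - 66} = \frac{47}{-62} = 47 \left(- \frac{1}{62}\right) = - \frac{47}{62} \approx -0.75806$)
$\left(B + G\right)^{2} = \left(- \frac{47}{62} + \frac{85}{3}\right)^{2} = \left(\frac{5129}{186}\right)^{2} = \frac{26306641}{34596}$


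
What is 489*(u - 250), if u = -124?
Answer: -182886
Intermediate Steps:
489*(u - 250) = 489*(-124 - 250) = 489*(-374) = -182886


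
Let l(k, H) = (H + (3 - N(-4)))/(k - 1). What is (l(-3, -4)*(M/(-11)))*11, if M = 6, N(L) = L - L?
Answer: -3/2 ≈ -1.5000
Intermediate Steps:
N(L) = 0
l(k, H) = (3 + H)/(-1 + k) (l(k, H) = (H + (3 - 1*0))/(k - 1) = (H + (3 + 0))/(-1 + k) = (H + 3)/(-1 + k) = (3 + H)/(-1 + k))
(l(-3, -4)*(M/(-11)))*11 = (((3 - 4)/(-1 - 3))*(6/(-11)))*11 = ((-1/(-4))*(6*(-1/11)))*11 = (-¼*(-1)*(-6/11))*11 = ((¼)*(-6/11))*11 = -3/22*11 = -3/2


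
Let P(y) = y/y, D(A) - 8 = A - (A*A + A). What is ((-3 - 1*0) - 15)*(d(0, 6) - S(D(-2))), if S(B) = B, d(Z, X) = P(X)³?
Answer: 54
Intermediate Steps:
D(A) = 8 - A² (D(A) = 8 + (A - (A*A + A)) = 8 + (A - (A² + A)) = 8 + (A - (A + A²)) = 8 + (A + (-A - A²)) = 8 - A²)
P(y) = 1
d(Z, X) = 1 (d(Z, X) = 1³ = 1)
((-3 - 1*0) - 15)*(d(0, 6) - S(D(-2))) = ((-3 - 1*0) - 15)*(1 - (8 - 1*(-2)²)) = ((-3 + 0) - 15)*(1 - (8 - 1*4)) = (-3 - 15)*(1 - (8 - 4)) = -18*(1 - 1*4) = -18*(1 - 4) = -18*(-3) = 54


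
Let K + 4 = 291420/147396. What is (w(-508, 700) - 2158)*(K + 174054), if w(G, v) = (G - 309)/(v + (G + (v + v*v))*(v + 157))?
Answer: -102006775020339288185/271580520108 ≈ -3.7560e+8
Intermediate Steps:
K = -24847/12283 (K = -4 + 291420/147396 = -4 + 291420*(1/147396) = -4 + 24285/12283 = -24847/12283 ≈ -2.0229)
w(G, v) = (-309 + G)/(v + (157 + v)*(G + v + v**2)) (w(G, v) = (-309 + G)/(v + (G + (v + v**2))*(157 + v)) = (-309 + G)/(v + (G + v + v**2)*(157 + v)) = (-309 + G)/(v + (157 + v)*(G + v + v**2)))
(w(-508, 700) - 2158)*(K + 174054) = ((-309 - 508)/(700**3 + 157*(-508) + 158*700 + 158*700**2 - 508*700) - 2158)*(-24847/12283 + 174054) = (-817/(343000000 - 79756 + 110600 + 158*490000 - 355600) - 2158)*(2137880435/12283) = (-817/(343000000 - 79756 + 110600 + 77420000 - 355600) - 2158)*(2137880435/12283) = (-817/420095244 - 2158)*(2137880435/12283) = ((1/420095244)*(-817) - 2158)*(2137880435/12283) = (-43/22110276 - 2158)*(2137880435/12283) = -47713975651/22110276*2137880435/12283 = -102006775020339288185/271580520108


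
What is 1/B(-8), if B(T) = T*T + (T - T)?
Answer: 1/64 ≈ 0.015625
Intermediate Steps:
B(T) = T² (B(T) = T² + 0 = T²)
1/B(-8) = 1/((-8)²) = 1/64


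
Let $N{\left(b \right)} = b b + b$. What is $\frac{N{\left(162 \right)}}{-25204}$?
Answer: $- \frac{13203}{12602} \approx -1.0477$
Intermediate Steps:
$N{\left(b \right)} = b + b^{2}$ ($N{\left(b \right)} = b^{2} + b = b + b^{2}$)
$\frac{N{\left(162 \right)}}{-25204} = \frac{162 \left(1 + 162\right)}{-25204} = 162 \cdot 163 \left(- \frac{1}{25204}\right) = 26406 \left(- \frac{1}{25204}\right) = - \frac{13203}{12602}$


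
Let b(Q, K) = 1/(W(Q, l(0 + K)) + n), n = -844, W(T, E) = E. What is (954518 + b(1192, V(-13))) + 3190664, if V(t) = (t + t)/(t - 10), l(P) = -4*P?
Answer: 80897371889/19516 ≈ 4.1452e+6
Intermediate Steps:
V(t) = 2*t/(-10 + t) (V(t) = (2*t)/(-10 + t) = 2*t/(-10 + t))
b(Q, K) = 1/(-844 - 4*K) (b(Q, K) = 1/(-4*(0 + K) - 844) = 1/(-4*K - 844) = 1/(-844 - 4*K))
(954518 + b(1192, V(-13))) + 3190664 = (954518 - 1/(844 + 4*(2*(-13)/(-10 - 13)))) + 3190664 = (954518 - 1/(844 + 4*(2*(-13)/(-23)))) + 3190664 = (954518 - 1/(844 + 4*(2*(-13)*(-1/23)))) + 3190664 = (954518 - 1/(844 + 4*(26/23))) + 3190664 = (954518 - 1/(844 + 104/23)) + 3190664 = (954518 - 1/19516/23) + 3190664 = (954518 - 1*23/19516) + 3190664 = (954518 - 23/19516) + 3190664 = 18628373265/19516 + 3190664 = 80897371889/19516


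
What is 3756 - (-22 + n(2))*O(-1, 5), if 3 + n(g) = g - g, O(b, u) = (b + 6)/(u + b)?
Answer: 15149/4 ≈ 3787.3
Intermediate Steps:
O(b, u) = (6 + b)/(b + u)
n(g) = -3 (n(g) = -3 + (g - g) = -3 + 0 = -3)
3756 - (-22 + n(2))*O(-1, 5) = 3756 - (-22 - 3)*(6 - 1)/(-1 + 5) = 3756 - (-25)*5/4 = 3756 - 1*(-125/4) = 3756 + 125/4 = 15149/4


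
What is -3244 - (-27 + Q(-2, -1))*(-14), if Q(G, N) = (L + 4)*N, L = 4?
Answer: -3734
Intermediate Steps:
Q(G, N) = 8*N (Q(G, N) = (4 + 4)*N = 8*N)
-3244 - (-27 + Q(-2, -1))*(-14) = -3244 - (-27 + 8*(-1))*(-14) = -3244 - (-27 - 8)*(-14) = -3244 - (-35)*(-14) = -3244 - 1*490 = -3244 - 490 = -3734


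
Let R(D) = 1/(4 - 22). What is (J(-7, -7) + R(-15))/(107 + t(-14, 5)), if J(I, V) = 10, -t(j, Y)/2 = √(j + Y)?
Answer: 19153/206730 + 179*I/34455 ≈ 0.092647 + 0.0051952*I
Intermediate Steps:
t(j, Y) = -2*√(Y + j) (t(j, Y) = -2*√(j + Y) = -2*√(Y + j))
R(D) = -1/18 (R(D) = 1/(-18) = -1/18)
(J(-7, -7) + R(-15))/(107 + t(-14, 5)) = (10 - 1/18)/(107 - 2*√(5 - 14)) = 179/(18*(107 - 6*I)) = 179*((107 + 6*I)/11485)/18 = 179*(107 + 6*I)/206730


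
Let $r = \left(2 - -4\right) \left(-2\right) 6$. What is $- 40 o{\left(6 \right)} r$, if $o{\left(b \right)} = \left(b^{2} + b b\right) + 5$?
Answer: $221760$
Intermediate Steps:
$o{\left(b \right)} = 5 + 2 b^{2}$ ($o{\left(b \right)} = \left(b^{2} + b^{2}\right) + 5 = 2 b^{2} + 5 = 5 + 2 b^{2}$)
$r = -72$ ($r = \left(2 + 4\right) \left(-2\right) 6 = 6 \left(-2\right) 6 = \left(-12\right) 6 = -72$)
$- 40 o{\left(6 \right)} r = - 40 \left(5 + 2 \cdot 6^{2}\right) \left(-72\right) = - 40 \left(5 + 2 \cdot 36\right) \left(-72\right) = - 40 \left(5 + 72\right) \left(-72\right) = \left(-40\right) 77 \left(-72\right) = \left(-3080\right) \left(-72\right) = 221760$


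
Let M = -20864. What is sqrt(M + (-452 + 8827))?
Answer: I*sqrt(12489) ≈ 111.75*I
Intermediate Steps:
sqrt(M + (-452 + 8827)) = sqrt(-20864 + (-452 + 8827)) = sqrt(-20864 + 8375) = sqrt(-12489) = I*sqrt(12489)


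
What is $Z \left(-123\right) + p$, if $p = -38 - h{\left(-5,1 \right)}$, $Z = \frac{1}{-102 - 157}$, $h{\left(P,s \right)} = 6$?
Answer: $- \frac{11273}{259} \approx -43.525$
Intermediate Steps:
$Z = - \frac{1}{259}$ ($Z = \frac{1}{-259} = - \frac{1}{259} \approx -0.003861$)
$p = -44$ ($p = -38 - 6 = -44$)
$Z \left(-123\right) + p = \left(- \frac{1}{259}\right) \left(-123\right) - 44 = \frac{123}{259} - 44 = - \frac{11273}{259}$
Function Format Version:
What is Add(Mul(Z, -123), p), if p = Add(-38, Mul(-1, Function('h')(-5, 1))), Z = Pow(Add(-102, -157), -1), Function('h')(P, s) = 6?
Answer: Rational(-11273, 259) ≈ -43.525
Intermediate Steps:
Z = Rational(-1, 259) (Z = Pow(-259, -1) = Rational(-1, 259) ≈ -0.0038610)
p = -44 (p = Add(-38, Mul(-1, 6)) = Add(-38, -6) = -44)
Add(Mul(Z, -123), p) = Add(Mul(Rational(-1, 259), -123), -44) = Add(Rational(123, 259), -44) = Rational(-11273, 259)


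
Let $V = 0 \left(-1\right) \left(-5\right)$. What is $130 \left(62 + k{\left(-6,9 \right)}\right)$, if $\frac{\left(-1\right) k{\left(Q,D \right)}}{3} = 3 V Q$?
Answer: $8060$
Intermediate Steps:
$V = 0$ ($V = 0 \left(-5\right) = 0$)
$k{\left(Q,D \right)} = 0$ ($k{\left(Q,D \right)} = - 3 \cdot 3 \cdot 0 Q = - 3 \cdot 0 Q = \left(-3\right) 0 = 0$)
$130 \left(62 + k{\left(-6,9 \right)}\right) = 130 \left(62 + 0\right) = 130 \cdot 62 = 8060$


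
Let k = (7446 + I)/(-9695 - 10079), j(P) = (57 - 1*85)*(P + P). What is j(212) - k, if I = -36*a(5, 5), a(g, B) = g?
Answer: -117374831/9887 ≈ -11872.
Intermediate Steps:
I = -180 (I = -36*5 = -180)
j(P) = -56*P (j(P) = (57 - 85)*(2*P) = -56*P)
k = -3633/9887 (k = (7446 - 180)/(-9695 - 10079) = 7266/(-19774) = 7266*(-1/19774) = -3633/9887 ≈ -0.36745)
j(212) - k = -56*212 - 1*(-3633/9887) = -11872 + 3633/9887 = -117374831/9887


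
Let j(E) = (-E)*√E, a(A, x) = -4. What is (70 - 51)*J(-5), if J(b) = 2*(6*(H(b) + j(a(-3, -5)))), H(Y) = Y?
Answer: -1140 + 1824*I ≈ -1140.0 + 1824.0*I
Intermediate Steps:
j(E) = -E^(3/2)
J(b) = 12*b + 96*I (J(b) = 2*(6*(b - (-4)^(3/2))) = 2*(6*(b - (-8)*I)) = 2*(6*(b + 8*I)) = 2*(6*b + 48*I) = 12*b + 96*I)
(70 - 51)*J(-5) = (70 - 51)*(12*(-5) + 96*I) = 19*(-60 + 96*I) = -1140 + 1824*I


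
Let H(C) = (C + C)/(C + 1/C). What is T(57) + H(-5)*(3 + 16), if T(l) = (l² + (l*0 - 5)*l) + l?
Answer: 39748/13 ≈ 3057.5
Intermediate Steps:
H(C) = 2*C/(C + 1/C) (H(C) = (2*C)/(C + 1/C) = 2*C/(C + 1/C))
T(l) = l² - 4*l (T(l) = (l² + (0 - 5)*l) + l = (l² - 5*l) + l = l² - 4*l)
T(57) + H(-5)*(3 + 16) = 57*(-4 + 57) + (2*(-5)²/(1 + (-5)²))*(3 + 16) = 57*53 + (2*25/(1 + 25))*19 = 3021 + (2*25/26)*19 = 3021 + (2*25*(1/26))*19 = 3021 + (25/13)*19 = 3021 + 475/13 = 39748/13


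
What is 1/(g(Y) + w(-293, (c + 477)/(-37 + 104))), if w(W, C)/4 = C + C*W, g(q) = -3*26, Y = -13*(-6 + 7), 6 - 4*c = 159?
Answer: -67/517686 ≈ -0.00012942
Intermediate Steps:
c = -153/4 (c = 3/2 - ¼*159 = 3/2 - 159/4 = -153/4 ≈ -38.250)
Y = -13 (Y = -13*1 = -13)
g(q) = -78
w(W, C) = 4*C + 4*C*W (w(W, C) = 4*(C + C*W) = 4*C + 4*C*W)
1/(g(Y) + w(-293, (c + 477)/(-37 + 104))) = 1/(-78 + 4*((-153/4 + 477)/(-37 + 104))*(1 - 293)) = 1/(-78 + 4*((1755/4)/67)*(-292)) = 1/(-78 + 4*((1755/4)*(1/67))*(-292)) = 1/(-78 + 4*(1755/268)*(-292)) = 1/(-78 - 512460/67) = 1/(-517686/67) = -67/517686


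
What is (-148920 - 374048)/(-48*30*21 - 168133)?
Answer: 522968/198373 ≈ 2.6363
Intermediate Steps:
(-148920 - 374048)/(-48*30*21 - 168133) = -522968/(-1440*21 - 168133) = -522968/(-30240 - 168133) = -522968/(-198373) = -522968*(-1/198373) = 522968/198373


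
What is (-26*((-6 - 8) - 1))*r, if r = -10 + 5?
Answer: -1950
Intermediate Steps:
r = -5
(-26*((-6 - 8) - 1))*r = -26*((-6 - 8) - 1)*(-5) = -26*(-14 - 1)*(-5) = -26*(-15)*(-5) = 390*(-5) = -1950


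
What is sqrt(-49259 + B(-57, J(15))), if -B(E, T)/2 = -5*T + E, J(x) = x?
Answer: I*sqrt(48995) ≈ 221.35*I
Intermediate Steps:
B(E, T) = -2*E + 10*T (B(E, T) = -2*(-5*T + E) = -2*(E - 5*T) = -2*E + 10*T)
sqrt(-49259 + B(-57, J(15))) = sqrt(-49259 + (-2*(-57) + 10*15)) = sqrt(-49259 + (114 + 150)) = sqrt(-49259 + 264) = sqrt(-48995) = I*sqrt(48995)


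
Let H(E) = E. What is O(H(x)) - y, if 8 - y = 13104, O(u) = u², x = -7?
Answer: 13145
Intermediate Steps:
y = -13096 (y = 8 - 1*13104 = 8 - 13104 = -13096)
O(H(x)) - y = (-7)² - 1*(-13096) = 49 + 13096 = 13145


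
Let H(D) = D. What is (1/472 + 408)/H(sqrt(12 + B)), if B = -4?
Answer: 192577*sqrt(2)/1888 ≈ 144.25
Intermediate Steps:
(1/472 + 408)/H(sqrt(12 + B)) = (1/472 + 408)/(sqrt(12 - 4)) = (1/472 + 408)/(sqrt(8)) = (192577/472)/(2*sqrt(2)) = (sqrt(2)/4)*(192577/472) = 192577*sqrt(2)/1888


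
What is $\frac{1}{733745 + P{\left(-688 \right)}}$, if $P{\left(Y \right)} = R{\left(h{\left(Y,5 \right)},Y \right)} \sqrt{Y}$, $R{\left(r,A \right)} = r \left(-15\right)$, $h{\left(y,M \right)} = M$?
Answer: $\frac{146749}{107677119005} + \frac{12 i \sqrt{43}}{21535423801} \approx 1.3629 \cdot 10^{-6} + 3.6539 \cdot 10^{-9} i$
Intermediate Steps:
$R{\left(r,A \right)} = - 15 r$
$P{\left(Y \right)} = - 75 \sqrt{Y}$ ($P{\left(Y \right)} = \left(-15\right) 5 \sqrt{Y} = - 75 \sqrt{Y}$)
$\frac{1}{733745 + P{\left(-688 \right)}} = \frac{1}{733745 - 75 \sqrt{-688}} = \frac{1}{733745 - 75 \cdot 4 i \sqrt{43}} = \frac{1}{733745 - 300 i \sqrt{43}}$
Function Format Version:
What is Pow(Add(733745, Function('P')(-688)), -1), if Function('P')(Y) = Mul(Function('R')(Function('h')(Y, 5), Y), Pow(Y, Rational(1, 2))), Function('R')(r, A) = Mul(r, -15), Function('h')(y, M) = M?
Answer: Add(Rational(146749, 107677119005), Mul(Rational(12, 21535423801), I, Pow(43, Rational(1, 2)))) ≈ Add(1.3629e-6, Mul(3.6539e-9, I))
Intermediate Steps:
Function('R')(r, A) = Mul(-15, r)
Function('P')(Y) = Mul(-75, Pow(Y, Rational(1, 2))) (Function('P')(Y) = Mul(Mul(-15, 5), Pow(Y, Rational(1, 2))) = Mul(-75, Pow(Y, Rational(1, 2))))
Pow(Add(733745, Function('P')(-688)), -1) = Pow(Add(733745, Mul(-75, Pow(-688, Rational(1, 2)))), -1) = Pow(Add(733745, Mul(-75, Mul(4, I, Pow(43, Rational(1, 2))))), -1) = Pow(Add(733745, Mul(-300, I, Pow(43, Rational(1, 2)))), -1)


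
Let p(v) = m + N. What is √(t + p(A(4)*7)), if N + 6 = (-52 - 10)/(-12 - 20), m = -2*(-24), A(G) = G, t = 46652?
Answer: 3*√83015/4 ≈ 216.09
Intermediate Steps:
m = 48
N = -65/16 (N = -6 + (-52 - 10)/(-12 - 20) = -6 - 62/(-32) = -6 - 62*(-1/32) = -6 + 31/16 = -65/16 ≈ -4.0625)
p(v) = 703/16 (p(v) = 48 - 65/16 = 703/16)
√(t + p(A(4)*7)) = √(46652 + 703/16) = √(747135/16) = 3*√83015/4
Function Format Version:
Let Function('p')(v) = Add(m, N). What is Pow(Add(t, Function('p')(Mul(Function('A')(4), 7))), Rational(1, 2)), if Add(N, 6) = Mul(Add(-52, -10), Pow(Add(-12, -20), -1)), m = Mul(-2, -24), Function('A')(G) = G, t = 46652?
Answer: Mul(Rational(3, 4), Pow(83015, Rational(1, 2))) ≈ 216.09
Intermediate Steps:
m = 48
N = Rational(-65, 16) (N = Add(-6, Mul(Add(-52, -10), Pow(Add(-12, -20), -1))) = Add(-6, Mul(-62, Pow(-32, -1))) = Add(-6, Mul(-62, Rational(-1, 32))) = Add(-6, Rational(31, 16)) = Rational(-65, 16) ≈ -4.0625)
Function('p')(v) = Rational(703, 16) (Function('p')(v) = Add(48, Rational(-65, 16)) = Rational(703, 16))
Pow(Add(t, Function('p')(Mul(Function('A')(4), 7))), Rational(1, 2)) = Pow(Add(46652, Rational(703, 16)), Rational(1, 2)) = Pow(Rational(747135, 16), Rational(1, 2)) = Mul(Rational(3, 4), Pow(83015, Rational(1, 2)))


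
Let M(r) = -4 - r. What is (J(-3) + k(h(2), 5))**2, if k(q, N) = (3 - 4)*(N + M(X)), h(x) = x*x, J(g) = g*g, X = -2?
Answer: 36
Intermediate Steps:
J(g) = g**2
h(x) = x**2
k(q, N) = 2 - N (k(q, N) = (3 - 4)*(N + (-4 - 1*(-2))) = -(N + (-4 + 2)) = -(N - 2) = -(-2 + N) = 2 - N)
(J(-3) + k(h(2), 5))**2 = ((-3)**2 + (2 - 1*5))**2 = (9 + (2 - 5))**2 = (9 - 3)**2 = 6**2 = 36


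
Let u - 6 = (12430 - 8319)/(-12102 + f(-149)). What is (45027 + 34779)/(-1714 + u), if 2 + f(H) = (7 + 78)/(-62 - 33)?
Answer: -18354821358/392906153 ≈ -46.716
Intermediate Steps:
f(H) = -55/19 (f(H) = -2 + (7 + 78)/(-62 - 33) = -2 + 85/(-95) = -2 + 85*(-1/95) = -2 - 17/19 = -55/19)
u = 1301849/229993 (u = 6 + (12430 - 8319)/(-12102 - 55/19) = 6 + 4111/(-229993/19) = 6 + 4111*(-19/229993) = 6 - 78109/229993 = 1301849/229993 ≈ 5.6604)
(45027 + 34779)/(-1714 + u) = (45027 + 34779)/(-1714 + 1301849/229993) = 79806/(-392906153/229993) = 79806*(-229993/392906153) = -18354821358/392906153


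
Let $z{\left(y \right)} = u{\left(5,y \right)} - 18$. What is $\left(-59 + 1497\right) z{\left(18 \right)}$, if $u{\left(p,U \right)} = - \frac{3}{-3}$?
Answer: $-24446$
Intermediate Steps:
$u{\left(p,U \right)} = 1$ ($u{\left(p,U \right)} = \left(-3\right) \left(- \frac{1}{3}\right) = 1$)
$z{\left(y \right)} = -17$ ($z{\left(y \right)} = 1 - 18 = -17$)
$\left(-59 + 1497\right) z{\left(18 \right)} = \left(-59 + 1497\right) \left(-17\right) = 1438 \left(-17\right) = -24446$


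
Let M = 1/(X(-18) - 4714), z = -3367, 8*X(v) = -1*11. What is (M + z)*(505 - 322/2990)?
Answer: -4168324087482/2451995 ≈ -1.7000e+6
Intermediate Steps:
X(v) = -11/8 (X(v) = (-1*11)/8 = (⅛)*(-11) = -11/8)
M = -8/37723 (M = 1/(-11/8 - 4714) = 1/(-37723/8) = -8/37723 ≈ -0.00021207)
(M + z)*(505 - 322/2990) = (-8/37723 - 3367)*(505 - 322/2990) = -127013349*(505 - 322*1/2990)/37723 = -127013349*(505 - 7/65)/37723 = -127013349/37723*32818/65 = -4168324087482/2451995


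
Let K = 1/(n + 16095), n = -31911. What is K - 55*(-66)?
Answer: 57412079/15816 ≈ 3630.0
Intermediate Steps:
K = -1/15816 (K = 1/(-31911 + 16095) = 1/(-15816) = -1/15816 ≈ -6.3227e-5)
K - 55*(-66) = -1/15816 - 55*(-66) = -1/15816 + 3630 = 57412079/15816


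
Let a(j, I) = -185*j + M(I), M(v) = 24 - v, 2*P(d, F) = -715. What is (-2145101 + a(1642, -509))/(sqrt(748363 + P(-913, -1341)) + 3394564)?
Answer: -16622080069264/23046128004181 + 2448338*sqrt(2992022)/23046128004181 ≈ -0.72107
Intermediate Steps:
P(d, F) = -715/2 (P(d, F) = (1/2)*(-715) = -715/2)
a(j, I) = 24 - I - 185*j (a(j, I) = -185*j + (24 - I) = 24 - I - 185*j)
(-2145101 + a(1642, -509))/(sqrt(748363 + P(-913, -1341)) + 3394564) = (-2145101 + (24 - 1*(-509) - 185*1642))/(sqrt(748363 - 715/2) + 3394564) = (-2145101 + (24 + 509 - 303770))/(sqrt(1496011/2) + 3394564) = (-2145101 - 303237)/(sqrt(2992022)/2 + 3394564) = -2448338/(3394564 + sqrt(2992022)/2)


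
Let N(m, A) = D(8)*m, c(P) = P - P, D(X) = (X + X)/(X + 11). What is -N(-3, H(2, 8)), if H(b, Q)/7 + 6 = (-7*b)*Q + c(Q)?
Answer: 48/19 ≈ 2.5263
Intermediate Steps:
D(X) = 2*X/(11 + X) (D(X) = (2*X)/(11 + X) = 2*X/(11 + X))
c(P) = 0
H(b, Q) = -42 - 49*Q*b (H(b, Q) = -42 + 7*((-7*b)*Q + 0) = -42 + 7*(-7*Q*b + 0) = -42 + 7*(-7*Q*b) = -42 - 49*Q*b)
N(m, A) = 16*m/19 (N(m, A) = (2*8/(11 + 8))*m = (2*8/19)*m = (2*8*(1/19))*m = 16*m/19)
-N(-3, H(2, 8)) = -16*(-3)/19 = -1*(-48/19) = 48/19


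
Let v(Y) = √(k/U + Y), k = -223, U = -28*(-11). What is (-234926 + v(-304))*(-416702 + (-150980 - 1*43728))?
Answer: 143636105660 - 305705*I*√7226835/77 ≈ 1.4364e+11 - 1.0673e+7*I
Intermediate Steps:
U = 308
v(Y) = √(-223/308 + Y)
(-234926 + v(-304))*(-416702 + (-150980 - 1*43728)) = (-234926 + √(-17171 + 23716*(-304))/154)*(-416702 + (-150980 - 1*43728)) = (-234926 + √(-17171 - 7209664)/154)*(-416702 + (-150980 - 43728)) = (-234926 + √(-7226835)/154)*(-416702 - 194708) = (-234926 + (I*√7226835)/154)*(-611410) = (-234926 + I*√7226835/154)*(-611410) = 143636105660 - 305705*I*√7226835/77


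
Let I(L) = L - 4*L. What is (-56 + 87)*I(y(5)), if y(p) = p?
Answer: -465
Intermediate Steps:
I(L) = -3*L (I(L) = L - 4*L = -3*L)
(-56 + 87)*I(y(5)) = (-56 + 87)*(-3*5) = 31*(-15) = -465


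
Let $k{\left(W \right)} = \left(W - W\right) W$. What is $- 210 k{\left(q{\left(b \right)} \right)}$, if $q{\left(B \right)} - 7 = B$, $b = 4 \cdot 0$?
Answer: $0$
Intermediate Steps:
$b = 0$
$q{\left(B \right)} = 7 + B$
$k{\left(W \right)} = 0$ ($k{\left(W \right)} = 0 W = 0$)
$- 210 k{\left(q{\left(b \right)} \right)} = \left(-210\right) 0 = 0$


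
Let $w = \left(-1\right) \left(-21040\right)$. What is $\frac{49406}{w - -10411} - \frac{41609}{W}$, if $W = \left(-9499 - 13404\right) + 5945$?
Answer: $\frac{306638801}{76192294} \approx 4.0245$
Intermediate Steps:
$w = 21040$
$W = -16958$ ($W = -22903 + 5945 = -16958$)
$\frac{49406}{w - -10411} - \frac{41609}{W} = \frac{49406}{21040 - -10411} - \frac{41609}{-16958} = \frac{49406}{21040 + 10411} - - \frac{41609}{16958} = \frac{49406}{31451} + \frac{41609}{16958} = 49406 \cdot \frac{1}{31451} + \frac{41609}{16958} = \frac{7058}{4493} + \frac{41609}{16958} = \frac{306638801}{76192294}$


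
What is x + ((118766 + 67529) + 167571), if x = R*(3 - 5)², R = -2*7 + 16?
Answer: 353874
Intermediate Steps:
R = 2 (R = -14 + 16 = 2)
x = 8 (x = 2*(3 - 5)² = 2*(-2)² = 2*4 = 8)
x + ((118766 + 67529) + 167571) = 8 + ((118766 + 67529) + 167571) = 8 + (186295 + 167571) = 8 + 353866 = 353874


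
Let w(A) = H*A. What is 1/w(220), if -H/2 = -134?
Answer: 1/58960 ≈ 1.6961e-5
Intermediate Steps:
H = 268 (H = -2*(-134) = 268)
w(A) = 268*A
1/w(220) = 1/(268*220) = 1/58960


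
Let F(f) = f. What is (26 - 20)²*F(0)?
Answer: 0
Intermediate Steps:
(26 - 20)²*F(0) = (26 - 20)²*0 = 6²*0 = 36*0 = 0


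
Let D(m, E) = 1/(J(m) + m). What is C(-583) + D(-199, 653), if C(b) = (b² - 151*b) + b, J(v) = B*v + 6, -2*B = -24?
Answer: 1102961958/2581 ≈ 4.2734e+5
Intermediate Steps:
B = 12 (B = -½*(-24) = 12)
J(v) = 6 + 12*v (J(v) = 12*v + 6 = 6 + 12*v)
D(m, E) = 1/(6 + 13*m) (D(m, E) = 1/((6 + 12*m) + m) = 1/(6 + 13*m))
C(b) = b² - 150*b
C(-583) + D(-199, 653) = -583*(-150 - 583) + 1/(6 + 13*(-199)) = -583*(-733) + 1/(6 - 2587) = 427339 + 1/(-2581) = 427339 - 1/2581 = 1102961958/2581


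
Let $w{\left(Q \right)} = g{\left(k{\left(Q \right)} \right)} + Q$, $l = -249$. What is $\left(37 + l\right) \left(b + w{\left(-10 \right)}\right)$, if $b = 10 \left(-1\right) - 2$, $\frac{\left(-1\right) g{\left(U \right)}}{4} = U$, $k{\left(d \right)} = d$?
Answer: $-3816$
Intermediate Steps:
$g{\left(U \right)} = - 4 U$
$b = -12$ ($b = -10 - 2 = -12$)
$w{\left(Q \right)} = - 3 Q$ ($w{\left(Q \right)} = - 4 Q + Q = - 3 Q$)
$\left(37 + l\right) \left(b + w{\left(-10 \right)}\right) = \left(37 - 249\right) \left(-12 - -30\right) = - 212 \left(-12 + 30\right) = \left(-212\right) 18 = -3816$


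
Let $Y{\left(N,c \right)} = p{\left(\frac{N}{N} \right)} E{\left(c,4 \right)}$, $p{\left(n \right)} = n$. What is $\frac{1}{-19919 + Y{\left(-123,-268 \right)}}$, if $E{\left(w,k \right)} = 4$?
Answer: $- \frac{1}{19915} \approx -5.0213 \cdot 10^{-5}$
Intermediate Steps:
$Y{\left(N,c \right)} = 4$ ($Y{\left(N,c \right)} = \frac{N}{N} 4 = 1 \cdot 4 = 4$)
$\frac{1}{-19919 + Y{\left(-123,-268 \right)}} = \frac{1}{-19919 + 4} = \frac{1}{-19915} = - \frac{1}{19915}$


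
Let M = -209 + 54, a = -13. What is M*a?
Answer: 2015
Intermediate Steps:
M = -155
M*a = -155*(-13) = 2015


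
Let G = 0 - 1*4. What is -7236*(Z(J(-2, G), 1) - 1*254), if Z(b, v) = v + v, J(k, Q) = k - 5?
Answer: 1823472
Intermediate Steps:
G = -4 (G = 0 - 4 = -4)
J(k, Q) = -5 + k
Z(b, v) = 2*v
-7236*(Z(J(-2, G), 1) - 1*254) = -7236*(2*1 - 1*254) = -7236*(2 - 254) = -7236*(-252) = 1823472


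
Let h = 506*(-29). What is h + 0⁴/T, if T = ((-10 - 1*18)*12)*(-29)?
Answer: -14674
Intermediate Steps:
h = -14674
T = 9744 (T = ((-10 - 18)*12)*(-29) = -28*12*(-29) = -336*(-29) = 9744)
h + 0⁴/T = -14674 + 0⁴/9744 = -14674 + 0*(1/9744) = -14674 + 0 = -14674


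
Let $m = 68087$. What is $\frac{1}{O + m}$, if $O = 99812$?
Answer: $\frac{1}{167899} \approx 5.956 \cdot 10^{-6}$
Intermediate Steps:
$\frac{1}{O + m} = \frac{1}{99812 + 68087} = \frac{1}{167899}$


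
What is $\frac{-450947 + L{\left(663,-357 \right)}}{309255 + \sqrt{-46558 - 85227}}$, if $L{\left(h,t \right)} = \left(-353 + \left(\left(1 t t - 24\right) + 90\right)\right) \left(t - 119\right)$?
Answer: $- \frac{538811089887}{2732536766} + \frac{8711437 i \sqrt{131785}}{13662683830} \approx -197.18 + 0.23147 i$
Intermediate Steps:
$L{\left(h,t \right)} = \left(-287 + t^{2}\right) \left(-119 + t\right)$ ($L{\left(h,t \right)} = \left(-353 + \left(\left(t t - 24\right) + 90\right)\right) \left(-119 + t\right) = \left(-353 + \left(\left(t^{2} - 24\right) + 90\right)\right) \left(-119 + t\right) = \left(-353 + \left(\left(-24 + t^{2}\right) + 90\right)\right) \left(-119 + t\right) = \left(-353 + \left(66 + t^{2}\right)\right) \left(-119 + t\right) = \left(-287 + t^{2}\right) \left(-119 + t\right)$)
$\frac{-450947 + L{\left(663,-357 \right)}}{309255 + \sqrt{-46558 - 85227}} = \frac{-450947 + \left(34153 + \left(-357\right)^{3} - -102459 - 119 \left(-357\right)^{2}\right)}{309255 + \sqrt{-46558 - 85227}} = \frac{-450947 + \left(34153 - 45499293 + 102459 - 15166431\right)}{309255 + \sqrt{-131785}} = \frac{-450947 + \left(34153 - 45499293 + 102459 - 15166431\right)}{309255 + i \sqrt{131785}} = \frac{-450947 - 60529112}{309255 + i \sqrt{131785}} = - \frac{60980059}{309255 + i \sqrt{131785}}$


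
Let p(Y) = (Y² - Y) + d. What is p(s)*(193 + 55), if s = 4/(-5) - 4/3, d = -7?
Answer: -17608/225 ≈ -78.258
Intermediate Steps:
s = -32/15 (s = 4*(-⅕) - 4*⅓ = -⅘ - 4/3 = -32/15 ≈ -2.1333)
p(Y) = -7 + Y² - Y (p(Y) = (Y² - Y) - 7 = -7 + Y² - Y)
p(s)*(193 + 55) = (-7 + (-32/15)² - 1*(-32/15))*(193 + 55) = (-7 + 1024/225 + 32/15)*248 = -71/225*248 = -17608/225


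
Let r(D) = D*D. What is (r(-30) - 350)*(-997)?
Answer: -548350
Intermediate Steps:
r(D) = D²
(r(-30) - 350)*(-997) = ((-30)² - 350)*(-997) = (900 - 350)*(-997) = 550*(-997) = -548350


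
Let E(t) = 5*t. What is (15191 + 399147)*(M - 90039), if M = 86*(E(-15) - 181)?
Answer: -46428644590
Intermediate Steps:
M = -22016 (M = 86*(5*(-15) - 181) = 86*(-75 - 181) = 86*(-256) = -22016)
(15191 + 399147)*(M - 90039) = (15191 + 399147)*(-22016 - 90039) = 414338*(-112055) = -46428644590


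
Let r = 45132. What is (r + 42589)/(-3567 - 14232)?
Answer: -87721/17799 ≈ -4.9284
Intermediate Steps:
(r + 42589)/(-3567 - 14232) = (45132 + 42589)/(-3567 - 14232) = 87721/(-17799) = 87721*(-1/17799) = -87721/17799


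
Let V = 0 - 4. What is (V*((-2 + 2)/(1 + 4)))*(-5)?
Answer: 0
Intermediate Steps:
V = -4
(V*((-2 + 2)/(1 + 4)))*(-5) = -4*(-2 + 2)/(1 + 4)*(-5) = -0/5*(-5) = -4*0*(-5) = 0*(-5) = 0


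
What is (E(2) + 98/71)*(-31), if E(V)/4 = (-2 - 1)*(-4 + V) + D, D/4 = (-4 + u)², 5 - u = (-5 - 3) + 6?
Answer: -372806/71 ≈ -5250.8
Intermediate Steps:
u = 7 (u = 5 - ((-5 - 3) + 6) = 5 - (-8 + 6) = 5 - 1*(-2) = 5 + 2 = 7)
D = 36 (D = 4*(-4 + 7)² = 4*3² = 4*9 = 36)
E(V) = 192 - 12*V (E(V) = 4*((-2 - 1)*(-4 + V) + 36) = 4*(-3*(-4 + V) + 36) = 4*((12 - 3*V) + 36) = 4*(48 - 3*V) = 192 - 12*V)
(E(2) + 98/71)*(-31) = ((192 - 12*2) + 98/71)*(-31) = ((192 - 24) + 98*(1/71))*(-31) = (168 + 98/71)*(-31) = (12026/71)*(-31) = -372806/71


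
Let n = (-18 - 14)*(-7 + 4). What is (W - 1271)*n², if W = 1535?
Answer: 2433024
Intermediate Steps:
n = 96 (n = -32*(-3) = 96)
(W - 1271)*n² = (1535 - 1271)*96² = 264*9216 = 2433024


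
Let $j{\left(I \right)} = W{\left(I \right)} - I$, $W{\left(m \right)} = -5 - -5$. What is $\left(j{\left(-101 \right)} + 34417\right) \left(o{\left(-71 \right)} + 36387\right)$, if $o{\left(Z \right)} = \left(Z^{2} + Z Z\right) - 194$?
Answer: $1597320450$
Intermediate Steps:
$W{\left(m \right)} = 0$ ($W{\left(m \right)} = -5 + 5 = 0$)
$o{\left(Z \right)} = -194 + 2 Z^{2}$ ($o{\left(Z \right)} = \left(Z^{2} + Z^{2}\right) - 194 = 2 Z^{2} - 194 = -194 + 2 Z^{2}$)
$j{\left(I \right)} = - I$ ($j{\left(I \right)} = 0 - I = - I$)
$\left(j{\left(-101 \right)} + 34417\right) \left(o{\left(-71 \right)} + 36387\right) = \left(\left(-1\right) \left(-101\right) + 34417\right) \left(\left(-194 + 2 \left(-71\right)^{2}\right) + 36387\right) = \left(101 + 34417\right) \left(\left(-194 + 2 \cdot 5041\right) + 36387\right) = 34518 \left(\left(-194 + 10082\right) + 36387\right) = 34518 \left(9888 + 36387\right) = 34518 \cdot 46275 = 1597320450$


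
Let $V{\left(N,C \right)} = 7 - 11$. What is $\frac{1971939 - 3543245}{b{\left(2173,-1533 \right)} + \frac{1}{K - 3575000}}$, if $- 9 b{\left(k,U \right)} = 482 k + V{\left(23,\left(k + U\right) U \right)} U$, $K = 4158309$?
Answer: $\frac{8249012383986}{614526531053} \approx 13.423$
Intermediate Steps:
$V{\left(N,C \right)} = -4$
$b{\left(k,U \right)} = - \frac{482 k}{9} + \frac{4 U}{9}$ ($b{\left(k,U \right)} = - \frac{482 k - 4 U}{9} = - \frac{- 4 U + 482 k}{9} = - \frac{482 k}{9} + \frac{4 U}{9}$)
$\frac{1971939 - 3543245}{b{\left(2173,-1533 \right)} + \frac{1}{K - 3575000}} = \frac{1971939 - 3543245}{\left(\left(- \frac{482}{9}\right) 2173 + \frac{4}{9} \left(-1533\right)\right) + \frac{1}{4158309 - 3575000}} = - \frac{1571306}{\left(- \frac{1047386}{9} - \frac{2044}{3}\right) + \frac{1}{583309}} = - \frac{1571306}{- \frac{1053518}{9} + \frac{1}{583309}} = - \frac{1571306}{- \frac{614526531053}{5249781}} = \left(-1571306\right) \left(- \frac{5249781}{614526531053}\right) = \frac{8249012383986}{614526531053}$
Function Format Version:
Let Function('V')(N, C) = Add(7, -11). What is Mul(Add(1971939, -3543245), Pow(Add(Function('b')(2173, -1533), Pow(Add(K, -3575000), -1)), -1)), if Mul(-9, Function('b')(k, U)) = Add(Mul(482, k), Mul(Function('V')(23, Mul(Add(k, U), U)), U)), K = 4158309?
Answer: Rational(8249012383986, 614526531053) ≈ 13.423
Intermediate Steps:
Function('V')(N, C) = -4
Function('b')(k, U) = Add(Mul(Rational(-482, 9), k), Mul(Rational(4, 9), U)) (Function('b')(k, U) = Mul(Rational(-1, 9), Add(Mul(482, k), Mul(-4, U))) = Mul(Rational(-1, 9), Add(Mul(-4, U), Mul(482, k))) = Add(Mul(Rational(-482, 9), k), Mul(Rational(4, 9), U)))
Mul(Add(1971939, -3543245), Pow(Add(Function('b')(2173, -1533), Pow(Add(K, -3575000), -1)), -1)) = Mul(Add(1971939, -3543245), Pow(Add(Add(Mul(Rational(-482, 9), 2173), Mul(Rational(4, 9), -1533)), Pow(Add(4158309, -3575000), -1)), -1)) = Mul(-1571306, Pow(Add(Add(Rational(-1047386, 9), Rational(-2044, 3)), Pow(583309, -1)), -1)) = Mul(-1571306, Pow(Add(Rational(-1053518, 9), Rational(1, 583309)), -1)) = Mul(-1571306, Pow(Rational(-614526531053, 5249781), -1)) = Mul(-1571306, Rational(-5249781, 614526531053)) = Rational(8249012383986, 614526531053)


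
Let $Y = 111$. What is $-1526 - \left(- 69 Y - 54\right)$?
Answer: $6187$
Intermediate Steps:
$-1526 - \left(- 69 Y - 54\right) = -1526 - \left(\left(-69\right) 111 - 54\right) = -1526 - \left(-7659 - 54\right) = -1526 - -7713 = -1526 + 7713 = 6187$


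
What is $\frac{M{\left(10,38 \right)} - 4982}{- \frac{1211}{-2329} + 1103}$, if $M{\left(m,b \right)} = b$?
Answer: $- \frac{5757288}{1285049} \approx -4.4802$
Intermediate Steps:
$\frac{M{\left(10,38 \right)} - 4982}{- \frac{1211}{-2329} + 1103} = \frac{38 - 4982}{- \frac{1211}{-2329} + 1103} = - \frac{4944}{\left(-1211\right) \left(- \frac{1}{2329}\right) + 1103} = - \frac{4944}{\frac{1211}{2329} + 1103} = - \frac{4944}{\frac{2570098}{2329}} = \left(-4944\right) \frac{2329}{2570098} = - \frac{5757288}{1285049}$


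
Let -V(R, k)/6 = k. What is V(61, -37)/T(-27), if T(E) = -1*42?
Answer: -37/7 ≈ -5.2857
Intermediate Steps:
V(R, k) = -6*k
T(E) = -42
V(61, -37)/T(-27) = -6*(-37)/(-42) = 222*(-1/42) = -37/7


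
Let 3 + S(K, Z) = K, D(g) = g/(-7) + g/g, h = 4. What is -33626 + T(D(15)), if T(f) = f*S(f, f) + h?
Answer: -1647246/49 ≈ -33617.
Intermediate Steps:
D(g) = 1 - g/7 (D(g) = g*(-1/7) + 1 = -g/7 + 1 = 1 - g/7)
S(K, Z) = -3 + K
T(f) = 4 + f*(-3 + f) (T(f) = f*(-3 + f) + 4 = 4 + f*(-3 + f))
-33626 + T(D(15)) = -33626 + (4 + (1 - 1/7*15)*(-3 + (1 - 1/7*15))) = -33626 + (4 + (1 - 15/7)*(-3 + (1 - 15/7))) = -33626 + (4 - 8*(-3 - 8/7)/7) = -33626 + (4 - 8/7*(-29/7)) = -33626 + (4 + 232/49) = -33626 + 428/49 = -1647246/49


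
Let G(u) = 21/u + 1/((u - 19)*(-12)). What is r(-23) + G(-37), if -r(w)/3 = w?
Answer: 1701541/24864 ≈ 68.434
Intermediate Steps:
r(w) = -3*w
G(u) = 21/u - 1/(12*(-19 + u)) (G(u) = 21/u - 1/12/(-19 + u) = 21/u - 1/(12*(-19 + u)))
r(-23) + G(-37) = -3*(-23) + (1/12)*(-4788 + 251*(-37))/(-37*(-19 - 37)) = 69 + (1/12)*(-1/37)*(-4788 - 9287)/(-56) = 69 + (1/12)*(-1/37)*(-1/56)*(-14075) = 69 - 14075/24864 = 1701541/24864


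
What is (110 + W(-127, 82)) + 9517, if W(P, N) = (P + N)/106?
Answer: 1020417/106 ≈ 9626.6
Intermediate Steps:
W(P, N) = N/106 + P/106 (W(P, N) = (N + P)*(1/106) = N/106 + P/106)
(110 + W(-127, 82)) + 9517 = (110 + ((1/106)*82 + (1/106)*(-127))) + 9517 = (110 + (41/53 - 127/106)) + 9517 = (110 - 45/106) + 9517 = 11615/106 + 9517 = 1020417/106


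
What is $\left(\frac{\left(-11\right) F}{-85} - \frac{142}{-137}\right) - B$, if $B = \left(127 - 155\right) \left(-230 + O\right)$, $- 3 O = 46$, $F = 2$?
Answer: $- \frac{239934908}{34935} \approx -6868.0$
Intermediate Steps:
$O = - \frac{46}{3}$ ($O = \left(- \frac{1}{3}\right) 46 = - \frac{46}{3} \approx -15.333$)
$B = \frac{20608}{3}$ ($B = \left(127 - 155\right) \left(-230 - \frac{46}{3}\right) = \left(-28\right) \left(- \frac{736}{3}\right) = \frac{20608}{3} \approx 6869.3$)
$\left(\frac{\left(-11\right) F}{-85} - \frac{142}{-137}\right) - B = \left(\frac{\left(-11\right) 2}{-85} - \frac{142}{-137}\right) - \frac{20608}{3} = \left(\left(-22\right) \left(- \frac{1}{85}\right) - - \frac{142}{137}\right) - \frac{20608}{3} = \left(\frac{22}{85} + \frac{142}{137}\right) - \frac{20608}{3} = \frac{15084}{11645} - \frac{20608}{3} = - \frac{239934908}{34935}$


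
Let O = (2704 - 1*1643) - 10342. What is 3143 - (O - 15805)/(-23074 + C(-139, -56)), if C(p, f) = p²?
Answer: 3923531/1251 ≈ 3136.3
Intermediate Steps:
O = -9281 (O = (2704 - 1643) - 10342 = 1061 - 10342 = -9281)
3143 - (O - 15805)/(-23074 + C(-139, -56)) = 3143 - (-9281 - 15805)/(-23074 + (-139)²) = 3143 - (-25086)/(-23074 + 19321) = 3143 - (-25086)/(-3753) = 3143 - (-25086)*(-1)/3753 = 3143 - 1*8362/1251 = 3143 - 8362/1251 = 3923531/1251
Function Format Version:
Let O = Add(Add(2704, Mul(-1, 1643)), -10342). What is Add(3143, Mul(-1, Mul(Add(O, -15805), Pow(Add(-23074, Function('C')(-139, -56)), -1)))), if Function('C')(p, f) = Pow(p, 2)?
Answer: Rational(3923531, 1251) ≈ 3136.3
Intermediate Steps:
O = -9281 (O = Add(Add(2704, -1643), -10342) = Add(1061, -10342) = -9281)
Add(3143, Mul(-1, Mul(Add(O, -15805), Pow(Add(-23074, Function('C')(-139, -56)), -1)))) = Add(3143, Mul(-1, Mul(Add(-9281, -15805), Pow(Add(-23074, Pow(-139, 2)), -1)))) = Add(3143, Mul(-1, Mul(-25086, Pow(Add(-23074, 19321), -1)))) = Add(3143, Mul(-1, Mul(-25086, Pow(-3753, -1)))) = Add(3143, Mul(-1, Mul(-25086, Rational(-1, 3753)))) = Add(3143, Mul(-1, Rational(8362, 1251))) = Add(3143, Rational(-8362, 1251)) = Rational(3923531, 1251)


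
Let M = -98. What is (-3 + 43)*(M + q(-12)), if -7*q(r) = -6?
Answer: -27200/7 ≈ -3885.7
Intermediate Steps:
q(r) = 6/7 (q(r) = -⅐*(-6) = 6/7)
(-3 + 43)*(M + q(-12)) = (-3 + 43)*(-98 + 6/7) = 40*(-680/7) = -27200/7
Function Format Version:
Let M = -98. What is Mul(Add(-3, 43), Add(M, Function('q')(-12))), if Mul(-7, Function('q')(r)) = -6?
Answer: Rational(-27200, 7) ≈ -3885.7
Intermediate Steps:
Function('q')(r) = Rational(6, 7) (Function('q')(r) = Mul(Rational(-1, 7), -6) = Rational(6, 7))
Mul(Add(-3, 43), Add(M, Function('q')(-12))) = Mul(Add(-3, 43), Add(-98, Rational(6, 7))) = Mul(40, Rational(-680, 7)) = Rational(-27200, 7)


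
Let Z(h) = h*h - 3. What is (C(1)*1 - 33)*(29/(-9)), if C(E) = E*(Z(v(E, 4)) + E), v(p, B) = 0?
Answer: 1015/9 ≈ 112.78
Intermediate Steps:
Z(h) = -3 + h² (Z(h) = h² - 3 = -3 + h²)
C(E) = E*(-3 + E) (C(E) = E*((-3 + 0²) + E) = E*((-3 + 0) + E) = E*(-3 + E))
(C(1)*1 - 33)*(29/(-9)) = ((1*(-3 + 1))*1 - 33)*(29/(-9)) = ((1*(-2))*1 - 33)*(29*(-⅑)) = (-2*1 - 33)*(-29/9) = (-2 - 33)*(-29/9) = -35*(-29/9) = 1015/9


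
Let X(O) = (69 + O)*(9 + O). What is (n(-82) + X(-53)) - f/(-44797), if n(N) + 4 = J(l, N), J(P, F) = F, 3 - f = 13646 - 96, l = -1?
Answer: -35403177/44797 ≈ -790.30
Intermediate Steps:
f = -13547 (f = 3 - (13646 - 96) = 3 - 1*13550 = 3 - 13550 = -13547)
n(N) = -4 + N
X(O) = (9 + O)*(69 + O)
(n(-82) + X(-53)) - f/(-44797) = ((-4 - 82) + (621 + (-53)**2 + 78*(-53))) - (-13547)/(-44797) = (-86 + (621 + 2809 - 4134)) - (-13547)*(-1)/44797 = (-86 - 704) - 1*13547/44797 = -790 - 13547/44797 = -35403177/44797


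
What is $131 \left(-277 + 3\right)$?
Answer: $-35894$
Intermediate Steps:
$131 \left(-277 + 3\right) = 131 \left(-274\right) = -35894$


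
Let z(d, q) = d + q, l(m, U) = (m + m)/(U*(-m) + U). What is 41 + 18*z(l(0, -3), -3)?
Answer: -13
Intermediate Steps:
l(m, U) = 2*m/(U - U*m) (l(m, U) = (2*m)/(-U*m + U) = (2*m)/(U - U*m) = 2*m/(U - U*m))
41 + 18*z(l(0, -3), -3) = 41 + 18*(-2*0/(-3*(-1 + 0)) - 3) = 41 + 18*(-2*0*(-⅓)/(-1) - 3) = 41 + 18*(-2*0*(-⅓)*(-1) - 3) = 41 + 18*(0 - 3) = 41 + 18*(-3) = 41 - 54 = -13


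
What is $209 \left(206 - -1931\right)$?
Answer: $446633$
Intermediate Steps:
$209 \left(206 - -1931\right) = 209 \left(206 + 1931\right) = 209 \cdot 2137 = 446633$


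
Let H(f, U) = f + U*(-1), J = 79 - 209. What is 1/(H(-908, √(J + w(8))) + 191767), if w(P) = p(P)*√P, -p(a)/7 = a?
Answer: 1/(190859 - I*√(130 + 112*√2)) ≈ 5.2395e-6 + 4.7e-10*I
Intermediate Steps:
J = -130
p(a) = -7*a
w(P) = -7*P^(3/2) (w(P) = (-7*P)*√P = -7*P^(3/2))
H(f, U) = f - U
1/(H(-908, √(J + w(8))) + 191767) = 1/((-908 - √(-130 - 112*√2)) + 191767) = 1/(190859 - √(-130 - 112*√2))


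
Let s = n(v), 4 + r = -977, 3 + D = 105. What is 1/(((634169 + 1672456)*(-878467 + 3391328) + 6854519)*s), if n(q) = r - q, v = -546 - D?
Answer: -1/1930146207928452 ≈ -5.1810e-16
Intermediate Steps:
D = 102 (D = -3 + 105 = 102)
r = -981 (r = -4 - 977 = -981)
v = -648 (v = -546 - 1*102 = -546 - 102 = -648)
n(q) = -981 - q
s = -333 (s = -981 - 1*(-648) = -981 + 648 = -333)
1/(((634169 + 1672456)*(-878467 + 3391328) + 6854519)*s) = 1/(((634169 + 1672456)*(-878467 + 3391328) + 6854519)*(-333)) = -1/333/(2306625*2512861 + 6854519) = -1/333/(5796228004125 + 6854519) = -1/333/5796234858644 = (1/5796234858644)*(-1/333) = -1/1930146207928452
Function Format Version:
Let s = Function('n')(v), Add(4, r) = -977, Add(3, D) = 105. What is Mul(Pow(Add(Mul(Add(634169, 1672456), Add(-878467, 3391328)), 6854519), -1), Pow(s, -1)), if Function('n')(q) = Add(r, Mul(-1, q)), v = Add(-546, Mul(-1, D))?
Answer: Rational(-1, 1930146207928452) ≈ -5.1810e-16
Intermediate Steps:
D = 102 (D = Add(-3, 105) = 102)
r = -981 (r = Add(-4, -977) = -981)
v = -648 (v = Add(-546, Mul(-1, 102)) = Add(-546, -102) = -648)
Function('n')(q) = Add(-981, Mul(-1, q))
s = -333 (s = Add(-981, Mul(-1, -648)) = Add(-981, 648) = -333)
Mul(Pow(Add(Mul(Add(634169, 1672456), Add(-878467, 3391328)), 6854519), -1), Pow(s, -1)) = Mul(Pow(Add(Mul(Add(634169, 1672456), Add(-878467, 3391328)), 6854519), -1), Pow(-333, -1)) = Mul(Pow(Add(Mul(2306625, 2512861), 6854519), -1), Rational(-1, 333)) = Mul(Pow(Add(5796228004125, 6854519), -1), Rational(-1, 333)) = Mul(Pow(5796234858644, -1), Rational(-1, 333)) = Mul(Rational(1, 5796234858644), Rational(-1, 333)) = Rational(-1, 1930146207928452)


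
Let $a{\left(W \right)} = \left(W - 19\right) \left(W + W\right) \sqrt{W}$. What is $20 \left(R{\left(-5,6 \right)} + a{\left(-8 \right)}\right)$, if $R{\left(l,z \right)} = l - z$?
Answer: $-220 + 17280 i \sqrt{2} \approx -220.0 + 24438.0 i$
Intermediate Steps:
$a{\left(W \right)} = 2 W^{\frac{3}{2}} \left(-19 + W\right)$ ($a{\left(W \right)} = \left(-19 + W\right) 2 W \sqrt{W} = 2 W \left(-19 + W\right) \sqrt{W} = 2 W^{\frac{3}{2}} \left(-19 + W\right)$)
$20 \left(R{\left(-5,6 \right)} + a{\left(-8 \right)}\right) = 20 \left(\left(-5 - 6\right) + 2 \left(-8\right)^{\frac{3}{2}} \left(-19 - 8\right)\right) = 20 \left(\left(-5 - 6\right) + 2 \left(- 16 i \sqrt{2}\right) \left(-27\right)\right) = 20 \left(-11 + 864 i \sqrt{2}\right) = -220 + 17280 i \sqrt{2}$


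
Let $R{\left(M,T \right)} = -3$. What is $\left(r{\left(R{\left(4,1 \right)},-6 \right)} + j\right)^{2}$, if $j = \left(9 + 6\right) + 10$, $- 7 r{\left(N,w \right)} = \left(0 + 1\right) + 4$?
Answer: $\frac{28900}{49} \approx 589.8$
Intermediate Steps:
$r{\left(N,w \right)} = - \frac{5}{7}$ ($r{\left(N,w \right)} = - \frac{\left(0 + 1\right) + 4}{7} = - \frac{1 + 4}{7} = \left(- \frac{1}{7}\right) 5 = - \frac{5}{7}$)
$j = 25$ ($j = 15 + 10 = 25$)
$\left(r{\left(R{\left(4,1 \right)},-6 \right)} + j\right)^{2} = \left(- \frac{5}{7} + 25\right)^{2} = \left(\frac{170}{7}\right)^{2} = \frac{28900}{49}$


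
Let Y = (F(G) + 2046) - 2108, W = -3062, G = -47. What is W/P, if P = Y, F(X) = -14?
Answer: 1531/38 ≈ 40.289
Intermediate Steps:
Y = -76 (Y = (-14 + 2046) - 2108 = 2032 - 2108 = -76)
P = -76
W/P = -3062/(-76) = -3062*(-1/76) = 1531/38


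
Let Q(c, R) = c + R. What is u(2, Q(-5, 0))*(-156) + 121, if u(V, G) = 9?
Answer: -1283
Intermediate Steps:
Q(c, R) = R + c
u(2, Q(-5, 0))*(-156) + 121 = 9*(-156) + 121 = -1404 + 121 = -1283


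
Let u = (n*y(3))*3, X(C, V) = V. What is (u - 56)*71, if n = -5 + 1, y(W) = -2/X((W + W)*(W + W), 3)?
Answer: -3408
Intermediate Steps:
y(W) = -⅔ (y(W) = -2/3 = -2*⅓ = -⅔)
n = -4
u = 8 (u = -4*(-⅔)*3 = (8/3)*3 = 8)
(u - 56)*71 = (8 - 56)*71 = -48*71 = -3408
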